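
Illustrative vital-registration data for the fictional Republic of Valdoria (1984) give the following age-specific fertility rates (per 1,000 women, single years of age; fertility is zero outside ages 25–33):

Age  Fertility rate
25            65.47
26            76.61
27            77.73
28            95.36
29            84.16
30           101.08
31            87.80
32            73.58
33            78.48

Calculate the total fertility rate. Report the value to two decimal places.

0.74

Sum of ASFRs = 65.47 + 76.61 + 77.73 + 95.36 + 84.16 + 101.08 + 87.80 + 73.58 + 78.48 = 740.27
TFR = 740.27 / 1000 = 0.74027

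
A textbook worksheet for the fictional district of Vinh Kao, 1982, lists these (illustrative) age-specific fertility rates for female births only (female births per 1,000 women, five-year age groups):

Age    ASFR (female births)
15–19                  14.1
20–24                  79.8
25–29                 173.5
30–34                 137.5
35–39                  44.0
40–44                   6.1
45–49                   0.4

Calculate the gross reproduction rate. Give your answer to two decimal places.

Sum of female ASFRs = 14.1 + 79.8 + 173.5 + 137.5 + 44.0 + 6.1 + 0.4 = 455.4
GRR = 5 × 455.4 / 1000 = 2.277

2.28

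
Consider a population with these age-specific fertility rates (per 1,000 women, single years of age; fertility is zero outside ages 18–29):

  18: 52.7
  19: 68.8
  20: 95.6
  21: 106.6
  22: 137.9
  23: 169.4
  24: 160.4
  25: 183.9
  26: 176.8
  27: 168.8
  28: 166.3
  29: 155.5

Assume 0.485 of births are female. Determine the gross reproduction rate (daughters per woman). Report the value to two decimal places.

Proportion female at birth = 0.485.
Sum of ASFRs = 52.7 + 68.8 + 95.6 + 106.6 + 137.9 + 169.4 + 160.4 + 183.9 + 176.8 + 168.8 + 166.3 + 155.5 = 1642.7
TFR = 1642.7 / 1000 = 1.6427
GRR = 0.485 × 1.6427 = 0.79671

0.80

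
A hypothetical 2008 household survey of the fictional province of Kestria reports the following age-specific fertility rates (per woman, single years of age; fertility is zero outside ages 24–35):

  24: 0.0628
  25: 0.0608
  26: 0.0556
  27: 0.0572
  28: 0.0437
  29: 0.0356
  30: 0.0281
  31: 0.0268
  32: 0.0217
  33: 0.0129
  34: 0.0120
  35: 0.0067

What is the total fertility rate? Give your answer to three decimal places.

0.424

Sum of ASFRs = 0.0628 + 0.0608 + 0.0556 + 0.0572 + 0.0437 + 0.0356 + 0.0281 + 0.0268 + 0.0217 + 0.0129 + 0.0120 + 0.0067 = 0.4239
TFR = 0.4239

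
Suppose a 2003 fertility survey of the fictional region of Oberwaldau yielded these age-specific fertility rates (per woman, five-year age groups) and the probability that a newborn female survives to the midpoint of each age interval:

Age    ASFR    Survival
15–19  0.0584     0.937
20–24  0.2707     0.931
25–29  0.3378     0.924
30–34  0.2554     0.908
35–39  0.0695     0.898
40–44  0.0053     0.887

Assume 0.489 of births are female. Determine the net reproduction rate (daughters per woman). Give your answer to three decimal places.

Proportion female at birth = 0.489.
Per-age-group product (5 × ASFR × survival probability):
  15–19: 5 × 0.0584 × 0.937 = 0.27360
  20–24: 5 × 0.2707 × 0.931 = 1.26011
  25–29: 5 × 0.3378 × 0.924 = 1.56064
  30–34: 5 × 0.2554 × 0.908 = 1.15952
  35–39: 5 × 0.0695 × 0.898 = 0.31206
  40–44: 5 × 0.0053 × 0.887 = 0.02351
Sum = 4.58944
NRR = 0.489 × 4.58944 = 2.24424

2.244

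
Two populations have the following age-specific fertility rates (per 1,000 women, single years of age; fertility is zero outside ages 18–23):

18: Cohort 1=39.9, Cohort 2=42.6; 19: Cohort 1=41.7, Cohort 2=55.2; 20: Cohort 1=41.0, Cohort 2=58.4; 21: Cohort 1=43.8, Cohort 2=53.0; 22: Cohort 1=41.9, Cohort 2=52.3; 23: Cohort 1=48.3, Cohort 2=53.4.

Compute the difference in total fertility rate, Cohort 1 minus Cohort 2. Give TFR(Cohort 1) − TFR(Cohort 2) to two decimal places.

Cohort 1:
  Sum of ASFRs = 39.9 + 41.7 + 41.0 + 43.8 + 41.9 + 48.3 = 256.6
  TFR = 256.6 / 1000 = 0.2566
Cohort 2:
  Sum of ASFRs = 42.6 + 55.2 + 58.4 + 53.0 + 52.3 + 53.4 = 314.9
  TFR = 314.9 / 1000 = 0.3149
Difference = 0.2566 − 0.3149 = -0.0583

-0.06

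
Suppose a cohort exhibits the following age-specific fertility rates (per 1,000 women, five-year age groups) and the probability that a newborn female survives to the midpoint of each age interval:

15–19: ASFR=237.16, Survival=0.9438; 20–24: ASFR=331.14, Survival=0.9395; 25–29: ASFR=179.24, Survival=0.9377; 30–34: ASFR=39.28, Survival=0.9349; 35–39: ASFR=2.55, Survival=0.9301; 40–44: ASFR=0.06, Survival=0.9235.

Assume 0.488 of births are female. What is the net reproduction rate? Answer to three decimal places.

Proportion female at birth = 0.488.
Per-age-group product (5 × ASFR × survival probability):
  15–19: 5 × 237.16/1000 × 0.9438 = 1.11916
  20–24: 5 × 331.14/1000 × 0.9395 = 1.55553
  25–29: 5 × 179.24/1000 × 0.9377 = 0.84037
  30–34: 5 × 39.28/1000 × 0.9349 = 0.18361
  35–39: 5 × 2.55/1000 × 0.9301 = 0.01186
  40–44: 5 × 0.06/1000 × 0.9235 = 0.00028
Sum = 3.71081
NRR = 0.488 × 3.71081 = 1.81088
With NRR above 1 the population is above replacement fertility.

1.811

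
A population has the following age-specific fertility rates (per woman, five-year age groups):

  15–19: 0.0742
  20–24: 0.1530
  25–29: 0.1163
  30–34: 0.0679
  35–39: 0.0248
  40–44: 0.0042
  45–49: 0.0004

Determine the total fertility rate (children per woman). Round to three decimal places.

2.204

Sum of ASFRs = 0.0742 + 0.1530 + 0.1163 + 0.0679 + 0.0248 + 0.0042 + 0.0004 = 0.4408
TFR = 5 × 0.4408 = 2.204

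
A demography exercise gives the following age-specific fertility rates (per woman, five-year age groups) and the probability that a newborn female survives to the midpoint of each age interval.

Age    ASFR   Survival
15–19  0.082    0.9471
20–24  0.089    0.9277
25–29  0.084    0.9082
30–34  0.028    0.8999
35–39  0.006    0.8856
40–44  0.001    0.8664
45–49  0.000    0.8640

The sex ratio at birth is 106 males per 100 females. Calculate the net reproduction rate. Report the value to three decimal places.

0.650

Proportion female at birth = 100 / (100 + 106) = 0.48544.
Each age group contributes 5 × ASFR × survival:
  15–19: 5 × 0.082 × 0.9471 = 0.38831
  20–24: 5 × 0.089 × 0.9277 = 0.41283
  25–29: 5 × 0.084 × 0.9082 = 0.38144
  30–34: 5 × 0.028 × 0.8999 = 0.12599
  35–39: 5 × 0.006 × 0.8856 = 0.02657
  40–44: 5 × 0.001 × 0.8664 = 0.00433
  45–49: 5 × 0.000 × 0.8640 = 0.00000
Sum = 1.33947
NRR = 0.48544 × 1.33947 = 0.65023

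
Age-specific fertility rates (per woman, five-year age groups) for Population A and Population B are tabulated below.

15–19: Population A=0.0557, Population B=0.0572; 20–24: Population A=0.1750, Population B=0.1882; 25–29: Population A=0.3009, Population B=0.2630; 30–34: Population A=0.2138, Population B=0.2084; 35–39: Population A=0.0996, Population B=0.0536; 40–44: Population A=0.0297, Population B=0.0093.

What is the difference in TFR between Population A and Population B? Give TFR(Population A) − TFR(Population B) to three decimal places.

Population A:
  Sum of ASFRs = 0.0557 + 0.1750 + 0.3009 + 0.2138 + 0.0996 + 0.0297 = 0.8747
  TFR = 5 × 0.8747 = 4.3735
Population B:
  Sum of ASFRs = 0.0572 + 0.1882 + 0.2630 + 0.2084 + 0.0536 + 0.0093 = 0.7797
  TFR = 5 × 0.7797 = 3.8985
Difference = 4.3735 − 3.8985 = 0.475

0.475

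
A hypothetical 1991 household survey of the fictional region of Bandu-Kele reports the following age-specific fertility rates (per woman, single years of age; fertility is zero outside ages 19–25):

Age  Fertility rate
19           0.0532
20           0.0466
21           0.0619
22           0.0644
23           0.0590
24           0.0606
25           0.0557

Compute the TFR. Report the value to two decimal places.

0.40

Sum of ASFRs = 0.0532 + 0.0466 + 0.0619 + 0.0644 + 0.0590 + 0.0606 + 0.0557 = 0.4014
TFR = 0.4014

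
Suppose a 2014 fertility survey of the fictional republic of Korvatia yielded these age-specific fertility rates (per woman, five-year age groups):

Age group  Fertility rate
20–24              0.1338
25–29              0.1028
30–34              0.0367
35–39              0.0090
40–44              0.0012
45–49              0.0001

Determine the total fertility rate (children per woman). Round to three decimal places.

Sum of ASFRs = 0.1338 + 0.1028 + 0.0367 + 0.0090 + 0.0012 + 0.0001 = 0.2836
TFR = 5 × 0.2836 = 1.418

1.418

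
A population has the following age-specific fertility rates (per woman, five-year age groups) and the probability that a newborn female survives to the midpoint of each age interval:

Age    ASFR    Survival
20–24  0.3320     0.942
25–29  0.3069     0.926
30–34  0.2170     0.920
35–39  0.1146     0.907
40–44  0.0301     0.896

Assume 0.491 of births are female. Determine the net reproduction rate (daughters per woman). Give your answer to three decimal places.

2.277

Proportion female at birth = 0.491.
Survival-weighted fertility by age (5·fₓ·Sₓ):
  20–24: 5 × 0.3320 × 0.942 = 1.56372
  25–29: 5 × 0.3069 × 0.926 = 1.42095
  30–34: 5 × 0.2170 × 0.920 = 0.99820
  35–39: 5 × 0.1146 × 0.907 = 0.51971
  40–44: 5 × 0.0301 × 0.896 = 0.13485
Sum = 4.63743
NRR = 0.491 × 4.63743 = 2.27698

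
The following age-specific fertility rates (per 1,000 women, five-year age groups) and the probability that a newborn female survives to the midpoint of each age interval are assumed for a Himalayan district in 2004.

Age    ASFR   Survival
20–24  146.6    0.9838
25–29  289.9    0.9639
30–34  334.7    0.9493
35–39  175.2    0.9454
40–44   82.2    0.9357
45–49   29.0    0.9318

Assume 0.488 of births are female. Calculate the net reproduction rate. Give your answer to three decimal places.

2.467

Proportion female at birth = 0.488.
Survival-weighted fertility by age (5·fₓ·Sₓ):
  20–24: 5 × 146.6/1000 × 0.9838 = 0.72113
  25–29: 5 × 289.9/1000 × 0.9639 = 1.39717
  30–34: 5 × 334.7/1000 × 0.9493 = 1.58865
  35–39: 5 × 175.2/1000 × 0.9454 = 0.82817
  40–44: 5 × 82.2/1000 × 0.9357 = 0.38457
  45–49: 5 × 29.0/1000 × 0.9318 = 0.13511
Sum = 5.05480
NRR = 0.488 × 5.05480 = 2.46674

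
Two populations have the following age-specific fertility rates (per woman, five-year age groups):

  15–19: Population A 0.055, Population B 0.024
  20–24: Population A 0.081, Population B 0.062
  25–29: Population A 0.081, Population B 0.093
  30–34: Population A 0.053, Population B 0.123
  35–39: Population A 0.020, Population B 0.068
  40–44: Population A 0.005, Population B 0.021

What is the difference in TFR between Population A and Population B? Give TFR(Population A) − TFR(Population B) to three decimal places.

-0.480

Population A:
  Sum of ASFRs = 0.055 + 0.081 + 0.081 + 0.053 + 0.020 + 0.005 = 0.295
  TFR = 5 × 0.295 = 1.475
Population B:
  Sum of ASFRs = 0.024 + 0.062 + 0.093 + 0.123 + 0.068 + 0.021 = 0.391
  TFR = 5 × 0.391 = 1.955
Difference = 1.475 − 1.955 = -0.48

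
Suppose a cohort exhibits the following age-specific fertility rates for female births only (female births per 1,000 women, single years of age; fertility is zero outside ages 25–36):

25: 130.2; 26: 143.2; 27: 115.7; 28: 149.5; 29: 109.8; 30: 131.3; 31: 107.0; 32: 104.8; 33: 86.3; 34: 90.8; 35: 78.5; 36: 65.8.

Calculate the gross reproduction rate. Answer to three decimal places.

1.313

Sum of female ASFRs = 130.2 + 143.2 + 115.7 + 149.5 + 109.8 + 131.3 + 107.0 + 104.8 + 86.3 + 90.8 + 78.5 + 65.8 = 1312.9
GRR = 1312.9 / 1000 = 1.3129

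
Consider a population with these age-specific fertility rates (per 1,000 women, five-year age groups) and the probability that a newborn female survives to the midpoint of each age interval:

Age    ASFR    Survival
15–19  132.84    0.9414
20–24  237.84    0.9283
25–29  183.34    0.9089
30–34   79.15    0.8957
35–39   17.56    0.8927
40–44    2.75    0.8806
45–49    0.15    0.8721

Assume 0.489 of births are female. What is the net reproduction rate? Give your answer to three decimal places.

1.471

Proportion female at birth = 0.489.
Weighting each age-specific rate by interval width and survival:
  15–19: 5 × 132.84/1000 × 0.9414 = 0.62528
  20–24: 5 × 237.84/1000 × 0.9283 = 1.10393
  25–29: 5 × 183.34/1000 × 0.9089 = 0.83319
  30–34: 5 × 79.15/1000 × 0.8957 = 0.35447
  35–39: 5 × 17.56/1000 × 0.8927 = 0.07838
  40–44: 5 × 2.75/1000 × 0.8806 = 0.01211
  45–49: 5 × 0.15/1000 × 0.8721 = 0.00065
Sum = 3.00801
NRR = 0.489 × 3.00801 = 1.47092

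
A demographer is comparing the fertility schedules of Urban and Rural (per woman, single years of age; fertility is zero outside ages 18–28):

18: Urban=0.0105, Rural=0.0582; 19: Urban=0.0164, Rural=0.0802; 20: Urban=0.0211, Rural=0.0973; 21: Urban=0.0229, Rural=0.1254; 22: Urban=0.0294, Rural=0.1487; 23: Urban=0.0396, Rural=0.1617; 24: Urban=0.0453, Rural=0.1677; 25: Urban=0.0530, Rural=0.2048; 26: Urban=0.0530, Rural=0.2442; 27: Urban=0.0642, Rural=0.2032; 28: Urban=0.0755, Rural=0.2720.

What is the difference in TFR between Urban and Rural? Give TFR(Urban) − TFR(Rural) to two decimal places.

Urban:
  Sum of ASFRs = 0.0105 + 0.0164 + 0.0211 + 0.0229 + 0.0294 + 0.0396 + 0.0453 + 0.0530 + 0.0530 + 0.0642 + 0.0755 = 0.4309
  TFR = 0.4309
Rural:
  Sum of ASFRs = 0.0582 + 0.0802 + 0.0973 + 0.1254 + 0.1487 + 0.1617 + 0.1677 + 0.2048 + 0.2442 + 0.2032 + 0.2720 = 1.7634
  TFR = 1.7634
Difference = 0.4309 − 1.7634 = -1.3325

-1.33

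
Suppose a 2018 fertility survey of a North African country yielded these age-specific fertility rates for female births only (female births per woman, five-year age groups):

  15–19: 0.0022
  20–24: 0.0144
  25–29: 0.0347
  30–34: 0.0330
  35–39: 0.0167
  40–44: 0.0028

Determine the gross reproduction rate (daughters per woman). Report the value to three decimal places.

Sum of female ASFRs = 0.0022 + 0.0144 + 0.0347 + 0.0330 + 0.0167 + 0.0028 = 0.1038
GRR = 5 × 0.1038 = 0.519

0.519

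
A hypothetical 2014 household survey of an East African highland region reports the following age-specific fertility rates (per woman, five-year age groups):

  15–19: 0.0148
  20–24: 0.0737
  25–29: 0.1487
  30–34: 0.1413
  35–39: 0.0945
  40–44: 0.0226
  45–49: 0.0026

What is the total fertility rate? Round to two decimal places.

Sum of ASFRs = 0.0148 + 0.0737 + 0.1487 + 0.1413 + 0.0945 + 0.0226 + 0.0026 = 0.4982
TFR = 5 × 0.4982 = 2.491

2.49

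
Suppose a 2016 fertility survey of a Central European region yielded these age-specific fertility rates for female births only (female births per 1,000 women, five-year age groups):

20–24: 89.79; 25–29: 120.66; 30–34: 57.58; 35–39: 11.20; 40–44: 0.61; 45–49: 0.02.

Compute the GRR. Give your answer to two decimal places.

1.40

Sum of female ASFRs = 89.79 + 120.66 + 57.58 + 11.20 + 0.61 + 0.02 = 279.86
GRR = 5 × 279.86 / 1000 = 1.3993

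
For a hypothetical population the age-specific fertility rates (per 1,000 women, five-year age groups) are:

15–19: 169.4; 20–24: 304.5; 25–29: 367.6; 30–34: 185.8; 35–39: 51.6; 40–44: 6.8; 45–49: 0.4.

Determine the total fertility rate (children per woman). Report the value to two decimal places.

5.43

Sum of ASFRs = 169.4 + 304.5 + 367.6 + 185.8 + 51.6 + 6.8 + 0.4 = 1086.1
TFR = 5 × 1086.1 / 1000 = 5.4305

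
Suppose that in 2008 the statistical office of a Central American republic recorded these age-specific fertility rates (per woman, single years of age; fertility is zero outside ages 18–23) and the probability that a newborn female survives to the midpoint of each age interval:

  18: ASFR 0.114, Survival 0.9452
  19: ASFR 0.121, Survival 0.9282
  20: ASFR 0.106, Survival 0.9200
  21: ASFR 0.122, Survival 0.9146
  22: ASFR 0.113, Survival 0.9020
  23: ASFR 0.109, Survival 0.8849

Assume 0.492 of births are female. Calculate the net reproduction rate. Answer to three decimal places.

0.309

Proportion female at birth = 0.492.
Survival-weighted fertility by age (1·fₓ·Sₓ):
  18: 1 × 0.114 × 0.9452 = 0.10775
  19: 1 × 0.121 × 0.9282 = 0.11231
  20: 1 × 0.106 × 0.9200 = 0.09752
  21: 1 × 0.122 × 0.9146 = 0.11158
  22: 1 × 0.113 × 0.9020 = 0.10193
  23: 1 × 0.109 × 0.8849 = 0.09645
Sum = 0.62754
NRR = 0.492 × 0.62754 = 0.30875
With NRR below 1 the population is below replacement fertility.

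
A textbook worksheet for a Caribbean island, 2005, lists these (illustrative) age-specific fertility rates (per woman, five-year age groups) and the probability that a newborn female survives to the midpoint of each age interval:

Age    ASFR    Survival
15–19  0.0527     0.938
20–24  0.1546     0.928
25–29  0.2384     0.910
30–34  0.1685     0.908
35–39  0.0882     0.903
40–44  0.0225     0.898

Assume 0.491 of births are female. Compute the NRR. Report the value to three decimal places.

1.627

Proportion female at birth = 0.491.
Each age group contributes 5 × ASFR × survival:
  15–19: 5 × 0.0527 × 0.938 = 0.24716
  20–24: 5 × 0.1546 × 0.928 = 0.71734
  25–29: 5 × 0.2384 × 0.910 = 1.08472
  30–34: 5 × 0.1685 × 0.908 = 0.76499
  35–39: 5 × 0.0882 × 0.903 = 0.39822
  40–44: 5 × 0.0225 × 0.898 = 0.10103
Sum = 3.31346
NRR = 0.491 × 3.31346 = 1.62691
NRR > 1, so each generation more than replaces itself.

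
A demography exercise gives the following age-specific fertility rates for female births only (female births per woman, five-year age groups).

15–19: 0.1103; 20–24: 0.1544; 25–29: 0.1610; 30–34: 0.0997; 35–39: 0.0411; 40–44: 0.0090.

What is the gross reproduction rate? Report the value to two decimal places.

Sum of female ASFRs = 0.1103 + 0.1544 + 0.1610 + 0.0997 + 0.0411 + 0.0090 = 0.5755
GRR = 5 × 0.5755 = 2.8775

2.88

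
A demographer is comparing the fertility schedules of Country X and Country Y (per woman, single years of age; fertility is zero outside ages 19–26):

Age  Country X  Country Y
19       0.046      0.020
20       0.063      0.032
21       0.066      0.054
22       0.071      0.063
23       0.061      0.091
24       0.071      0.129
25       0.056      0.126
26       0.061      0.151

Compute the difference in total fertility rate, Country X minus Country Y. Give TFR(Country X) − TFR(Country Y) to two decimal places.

Country X:
  Sum of ASFRs = 0.046 + 0.063 + 0.066 + 0.071 + 0.061 + 0.071 + 0.056 + 0.061 = 0.495
  TFR = 0.495
Country Y:
  Sum of ASFRs = 0.020 + 0.032 + 0.054 + 0.063 + 0.091 + 0.129 + 0.126 + 0.151 = 0.666
  TFR = 0.666
Difference = 0.495 − 0.666 = -0.171

-0.17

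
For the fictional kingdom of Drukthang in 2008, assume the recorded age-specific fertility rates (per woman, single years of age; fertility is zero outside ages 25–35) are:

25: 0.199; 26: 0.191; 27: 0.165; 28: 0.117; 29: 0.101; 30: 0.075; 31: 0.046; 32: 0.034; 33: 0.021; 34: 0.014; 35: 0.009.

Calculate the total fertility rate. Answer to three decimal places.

0.972

Sum of ASFRs = 0.199 + 0.191 + 0.165 + 0.117 + 0.101 + 0.075 + 0.046 + 0.034 + 0.021 + 0.014 + 0.009 = 0.972
TFR = 0.972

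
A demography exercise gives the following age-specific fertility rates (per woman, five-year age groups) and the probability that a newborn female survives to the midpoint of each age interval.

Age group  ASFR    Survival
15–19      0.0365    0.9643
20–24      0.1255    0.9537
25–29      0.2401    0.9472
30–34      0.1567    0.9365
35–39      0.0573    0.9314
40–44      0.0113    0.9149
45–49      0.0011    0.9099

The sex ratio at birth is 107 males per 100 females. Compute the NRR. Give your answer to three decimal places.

1.434

Proportion female at birth = 100 / (100 + 107) = 0.48309.
Each age group contributes 5 × ASFR × survival:
  15–19: 5 × 0.0365 × 0.9643 = 0.17598
  20–24: 5 × 0.1255 × 0.9537 = 0.59845
  25–29: 5 × 0.2401 × 0.9472 = 1.13711
  30–34: 5 × 0.1567 × 0.9365 = 0.73375
  35–39: 5 × 0.0573 × 0.9314 = 0.26685
  40–44: 5 × 0.0113 × 0.9149 = 0.05169
  45–49: 5 × 0.0011 × 0.9099 = 0.00500
Sum = 2.96883
NRR = 0.48309 × 2.96883 = 1.43421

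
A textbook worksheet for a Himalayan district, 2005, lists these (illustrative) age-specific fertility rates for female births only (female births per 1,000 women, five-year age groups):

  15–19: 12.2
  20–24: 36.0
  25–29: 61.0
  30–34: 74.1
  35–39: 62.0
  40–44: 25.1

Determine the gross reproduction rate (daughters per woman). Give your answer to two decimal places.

Sum of female ASFRs = 12.2 + 36.0 + 61.0 + 74.1 + 62.0 + 25.1 = 270.4
GRR = 5 × 270.4 / 1000 = 1.352

1.35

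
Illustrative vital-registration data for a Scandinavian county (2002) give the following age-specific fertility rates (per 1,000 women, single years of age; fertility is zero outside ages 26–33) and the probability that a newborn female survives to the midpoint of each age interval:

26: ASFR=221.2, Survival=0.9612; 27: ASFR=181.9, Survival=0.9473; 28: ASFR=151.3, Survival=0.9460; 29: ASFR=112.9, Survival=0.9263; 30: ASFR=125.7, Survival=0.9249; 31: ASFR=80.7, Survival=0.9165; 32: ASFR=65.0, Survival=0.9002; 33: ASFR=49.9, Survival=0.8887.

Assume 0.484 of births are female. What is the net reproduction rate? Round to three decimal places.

Proportion female at birth = 0.484.
Each age group contributes 1 × ASFR × survival:
  26: 1 × 221.2/1000 × 0.9612 = 0.21262
  27: 1 × 181.9/1000 × 0.9473 = 0.17231
  28: 1 × 151.3/1000 × 0.9460 = 0.14313
  29: 1 × 112.9/1000 × 0.9263 = 0.10458
  30: 1 × 125.7/1000 × 0.9249 = 0.11626
  31: 1 × 80.7/1000 × 0.9165 = 0.07396
  32: 1 × 65.0/1000 × 0.9002 = 0.05851
  33: 1 × 49.9/1000 × 0.8887 = 0.04435
Sum = 0.92572
NRR = 0.484 × 0.92572 = 0.44805

0.448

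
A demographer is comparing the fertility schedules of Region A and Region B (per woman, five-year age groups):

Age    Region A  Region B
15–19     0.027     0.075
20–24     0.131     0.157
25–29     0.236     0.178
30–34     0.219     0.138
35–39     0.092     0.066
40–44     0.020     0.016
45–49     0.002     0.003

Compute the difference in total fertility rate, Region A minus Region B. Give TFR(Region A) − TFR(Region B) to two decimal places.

Region A:
  Sum of ASFRs = 0.027 + 0.131 + 0.236 + 0.219 + 0.092 + 0.020 + 0.002 = 0.727
  TFR = 5 × 0.727 = 3.635
Region B:
  Sum of ASFRs = 0.075 + 0.157 + 0.178 + 0.138 + 0.066 + 0.016 + 0.003 = 0.633
  TFR = 5 × 0.633 = 3.165
Difference = 3.635 − 3.165 = 0.47

0.47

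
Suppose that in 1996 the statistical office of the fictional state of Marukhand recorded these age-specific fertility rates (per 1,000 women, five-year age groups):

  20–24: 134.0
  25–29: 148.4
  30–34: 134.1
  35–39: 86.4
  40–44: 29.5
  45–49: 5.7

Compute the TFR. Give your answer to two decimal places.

Sum of ASFRs = 134.0 + 148.4 + 134.1 + 86.4 + 29.5 + 5.7 = 538.1
TFR = 5 × 538.1 / 1000 = 2.6905

2.69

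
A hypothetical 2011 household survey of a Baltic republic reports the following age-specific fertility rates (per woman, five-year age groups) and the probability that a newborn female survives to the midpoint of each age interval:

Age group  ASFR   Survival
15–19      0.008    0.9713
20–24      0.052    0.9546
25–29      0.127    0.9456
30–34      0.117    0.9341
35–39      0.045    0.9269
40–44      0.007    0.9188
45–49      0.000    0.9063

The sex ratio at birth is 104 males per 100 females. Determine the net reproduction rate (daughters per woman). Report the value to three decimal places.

Proportion female at birth = 100 / (100 + 104) = 0.49020.
Weighting each age-specific rate by interval width and survival:
  15–19: 5 × 0.008 × 0.9713 = 0.03885
  20–24: 5 × 0.052 × 0.9546 = 0.24820
  25–29: 5 × 0.127 × 0.9456 = 0.60046
  30–34: 5 × 0.117 × 0.9341 = 0.54645
  35–39: 5 × 0.045 × 0.9269 = 0.20855
  40–44: 5 × 0.007 × 0.9188 = 0.03216
  45–49: 5 × 0.000 × 0.9063 = 0.00000
Sum = 1.67467
NRR = 0.49020 × 1.67467 = 0.82092
NRR < 1, so the cohort does not fully replace itself.

0.821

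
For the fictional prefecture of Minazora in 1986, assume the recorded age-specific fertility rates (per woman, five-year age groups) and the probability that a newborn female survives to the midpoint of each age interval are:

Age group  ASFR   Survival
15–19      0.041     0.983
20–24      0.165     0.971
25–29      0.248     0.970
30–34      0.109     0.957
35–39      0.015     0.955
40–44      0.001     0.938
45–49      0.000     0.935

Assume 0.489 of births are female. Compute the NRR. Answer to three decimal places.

Proportion female at birth = 0.489.
Survival-weighted fertility by age (5·fₓ·Sₓ):
  15–19: 5 × 0.041 × 0.983 = 0.20152
  20–24: 5 × 0.165 × 0.971 = 0.80108
  25–29: 5 × 0.248 × 0.970 = 1.20280
  30–34: 5 × 0.109 × 0.957 = 0.52157
  35–39: 5 × 0.015 × 0.955 = 0.07163
  40–44: 5 × 0.001 × 0.938 = 0.00469
  45–49: 5 × 0.000 × 0.935 = 0.00000
Sum = 2.80329
NRR = 0.489 × 2.80329 = 1.37081
NRR > 1, so each generation more than replaces itself.

1.371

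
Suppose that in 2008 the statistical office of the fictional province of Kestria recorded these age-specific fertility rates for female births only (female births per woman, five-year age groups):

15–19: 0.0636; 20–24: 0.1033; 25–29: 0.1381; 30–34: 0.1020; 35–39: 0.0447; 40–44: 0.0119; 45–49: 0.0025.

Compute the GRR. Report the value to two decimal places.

2.33

Sum of female ASFRs = 0.0636 + 0.1033 + 0.1381 + 0.1020 + 0.0447 + 0.0119 + 0.0025 = 0.4661
GRR = 5 × 0.4661 = 2.3305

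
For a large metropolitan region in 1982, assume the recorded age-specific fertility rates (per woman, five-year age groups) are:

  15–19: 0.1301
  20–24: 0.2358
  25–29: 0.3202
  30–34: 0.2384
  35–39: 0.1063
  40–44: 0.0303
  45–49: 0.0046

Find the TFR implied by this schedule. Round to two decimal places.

Sum of ASFRs = 0.1301 + 0.2358 + 0.3202 + 0.2384 + 0.1063 + 0.0303 + 0.0046 = 1.0657
TFR = 5 × 1.0657 = 5.3285

5.33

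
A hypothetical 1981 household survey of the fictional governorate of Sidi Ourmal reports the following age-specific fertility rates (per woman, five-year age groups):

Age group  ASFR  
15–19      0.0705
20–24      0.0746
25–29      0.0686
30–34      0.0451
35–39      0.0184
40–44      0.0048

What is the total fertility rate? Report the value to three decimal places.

1.410

Sum of ASFRs = 0.0705 + 0.0746 + 0.0686 + 0.0451 + 0.0184 + 0.0048 = 0.2820
TFR = 5 × 0.2820 = 1.41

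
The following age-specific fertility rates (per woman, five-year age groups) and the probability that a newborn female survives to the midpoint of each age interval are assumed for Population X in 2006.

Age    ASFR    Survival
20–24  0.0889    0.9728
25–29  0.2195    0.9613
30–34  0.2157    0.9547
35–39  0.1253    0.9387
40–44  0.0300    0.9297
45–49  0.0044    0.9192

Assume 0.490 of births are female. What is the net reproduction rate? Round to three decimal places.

1.600

Proportion female at birth = 0.490.
Per-age-group product (5 × ASFR × survival probability):
  20–24: 5 × 0.0889 × 0.9728 = 0.43241
  25–29: 5 × 0.2195 × 0.9613 = 1.05503
  30–34: 5 × 0.2157 × 0.9547 = 1.02964
  35–39: 5 × 0.1253 × 0.9387 = 0.58810
  40–44: 5 × 0.0300 × 0.9297 = 0.13946
  45–49: 5 × 0.0044 × 0.9192 = 0.02022
Sum = 3.26486
NRR = 0.490 × 3.26486 = 1.59978
With NRR above 1 the population is above replacement fertility.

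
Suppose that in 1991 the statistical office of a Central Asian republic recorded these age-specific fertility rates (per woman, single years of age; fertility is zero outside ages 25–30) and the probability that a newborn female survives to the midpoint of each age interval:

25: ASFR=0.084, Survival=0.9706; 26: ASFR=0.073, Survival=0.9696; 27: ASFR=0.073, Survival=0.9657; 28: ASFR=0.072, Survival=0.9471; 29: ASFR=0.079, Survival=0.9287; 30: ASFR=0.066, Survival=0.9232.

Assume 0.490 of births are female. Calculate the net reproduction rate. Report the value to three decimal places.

Proportion female at birth = 0.490.
Each age group contributes 1 × ASFR × survival:
  25: 1 × 0.084 × 0.9706 = 0.08153
  26: 1 × 0.073 × 0.9696 = 0.07078
  27: 1 × 0.073 × 0.9657 = 0.07050
  28: 1 × 0.072 × 0.9471 = 0.06819
  29: 1 × 0.079 × 0.9287 = 0.07337
  30: 1 × 0.066 × 0.9232 = 0.06093
Sum = 0.42530
NRR = 0.490 × 0.42530 = 0.20840
NRR < 1, so the cohort does not fully replace itself.

0.208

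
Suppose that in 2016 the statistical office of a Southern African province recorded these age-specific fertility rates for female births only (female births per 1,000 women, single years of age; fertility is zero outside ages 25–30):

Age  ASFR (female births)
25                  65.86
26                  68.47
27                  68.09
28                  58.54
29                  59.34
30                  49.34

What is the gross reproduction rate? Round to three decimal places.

Sum of female ASFRs = 65.86 + 68.47 + 68.09 + 58.54 + 59.34 + 49.34 = 369.64
GRR = 369.64 / 1000 = 0.36964

0.370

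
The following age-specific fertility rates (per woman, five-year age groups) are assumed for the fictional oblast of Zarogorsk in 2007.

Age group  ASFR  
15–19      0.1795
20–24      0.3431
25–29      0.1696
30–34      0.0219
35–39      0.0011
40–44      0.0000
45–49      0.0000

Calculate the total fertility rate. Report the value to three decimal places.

Sum of ASFRs = 0.1795 + 0.3431 + 0.1696 + 0.0219 + 0.0011 + 0.0000 + 0.0000 = 0.7152
TFR = 5 × 0.7152 = 3.576

3.576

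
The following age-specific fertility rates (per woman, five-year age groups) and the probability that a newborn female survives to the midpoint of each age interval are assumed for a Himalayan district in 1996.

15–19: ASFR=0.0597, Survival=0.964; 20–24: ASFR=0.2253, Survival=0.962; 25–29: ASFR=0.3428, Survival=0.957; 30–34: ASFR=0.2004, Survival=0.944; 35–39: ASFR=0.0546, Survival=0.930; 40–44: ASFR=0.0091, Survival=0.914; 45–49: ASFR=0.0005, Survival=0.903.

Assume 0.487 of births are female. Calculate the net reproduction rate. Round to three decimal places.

Proportion female at birth = 0.487.
Weighting each age-specific rate by interval width and survival:
  15–19: 5 × 0.0597 × 0.964 = 0.28775
  20–24: 5 × 0.2253 × 0.962 = 1.08369
  25–29: 5 × 0.3428 × 0.957 = 1.64030
  30–34: 5 × 0.2004 × 0.944 = 0.94589
  35–39: 5 × 0.0546 × 0.930 = 0.25389
  40–44: 5 × 0.0091 × 0.914 = 0.04159
  45–49: 5 × 0.0005 × 0.903 = 0.00226
Sum = 4.25537
NRR = 0.487 × 4.25537 = 2.07237
An NRR exceeding 1 indicates intrinsic growth under these rates.

2.072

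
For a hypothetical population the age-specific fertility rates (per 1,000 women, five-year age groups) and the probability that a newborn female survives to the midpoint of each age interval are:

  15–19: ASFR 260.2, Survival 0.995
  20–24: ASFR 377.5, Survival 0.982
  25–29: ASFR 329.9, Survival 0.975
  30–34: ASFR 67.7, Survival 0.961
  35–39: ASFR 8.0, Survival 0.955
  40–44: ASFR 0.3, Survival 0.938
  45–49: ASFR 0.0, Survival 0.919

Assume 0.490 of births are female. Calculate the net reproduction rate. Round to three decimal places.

Proportion female at birth = 0.490.
Each age group contributes 5 × ASFR × survival:
  15–19: 5 × 260.2/1000 × 0.995 = 1.29450
  20–24: 5 × 377.5/1000 × 0.982 = 1.85353
  25–29: 5 × 329.9/1000 × 0.975 = 1.60826
  30–34: 5 × 67.7/1000 × 0.961 = 0.32530
  35–39: 5 × 8.0/1000 × 0.955 = 0.03820
  40–44: 5 × 0.3/1000 × 0.938 = 0.00141
  45–49: 5 × 0.0/1000 × 0.919 = 0.00000
Sum = 5.12120
NRR = 0.490 × 5.12120 = 2.50939
An NRR exceeding 1 indicates intrinsic growth under these rates.

2.509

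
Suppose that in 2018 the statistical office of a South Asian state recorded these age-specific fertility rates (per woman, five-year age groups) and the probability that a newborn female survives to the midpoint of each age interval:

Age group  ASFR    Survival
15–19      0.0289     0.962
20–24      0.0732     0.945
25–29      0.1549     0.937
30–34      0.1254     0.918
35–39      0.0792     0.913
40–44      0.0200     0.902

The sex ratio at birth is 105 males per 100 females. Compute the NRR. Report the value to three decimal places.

Proportion female at birth = 100 / (100 + 105) = 0.48780.
Each age group contributes 5 × ASFR × survival:
  15–19: 5 × 0.0289 × 0.962 = 0.13901
  20–24: 5 × 0.0732 × 0.945 = 0.34587
  25–29: 5 × 0.1549 × 0.937 = 0.72571
  30–34: 5 × 0.1254 × 0.918 = 0.57559
  35–39: 5 × 0.0792 × 0.913 = 0.36155
  40–44: 5 × 0.0200 × 0.902 = 0.09020
Sum = 2.23793
NRR = 0.48780 × 2.23793 = 1.09166

1.092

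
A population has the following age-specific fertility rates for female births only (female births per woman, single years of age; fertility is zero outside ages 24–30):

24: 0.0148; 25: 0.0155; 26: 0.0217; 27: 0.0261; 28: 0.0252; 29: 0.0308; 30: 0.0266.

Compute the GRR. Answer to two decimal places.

Sum of female ASFRs = 0.0148 + 0.0155 + 0.0217 + 0.0261 + 0.0252 + 0.0308 + 0.0266 = 0.1607
GRR = 0.1607

0.16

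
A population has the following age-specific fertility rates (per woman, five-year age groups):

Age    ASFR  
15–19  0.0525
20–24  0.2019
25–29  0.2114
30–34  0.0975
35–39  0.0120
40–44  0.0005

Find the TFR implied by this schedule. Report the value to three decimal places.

2.879

Sum of ASFRs = 0.0525 + 0.2019 + 0.2114 + 0.0975 + 0.0120 + 0.0005 = 0.5758
TFR = 5 × 0.5758 = 2.879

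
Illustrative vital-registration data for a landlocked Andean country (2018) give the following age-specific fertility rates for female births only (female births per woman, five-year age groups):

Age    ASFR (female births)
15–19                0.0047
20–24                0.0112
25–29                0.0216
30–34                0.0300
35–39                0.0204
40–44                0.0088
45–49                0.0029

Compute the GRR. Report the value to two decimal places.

Sum of female ASFRs = 0.0047 + 0.0112 + 0.0216 + 0.0300 + 0.0204 + 0.0088 + 0.0029 = 0.0996
GRR = 5 × 0.0996 = 0.498

0.50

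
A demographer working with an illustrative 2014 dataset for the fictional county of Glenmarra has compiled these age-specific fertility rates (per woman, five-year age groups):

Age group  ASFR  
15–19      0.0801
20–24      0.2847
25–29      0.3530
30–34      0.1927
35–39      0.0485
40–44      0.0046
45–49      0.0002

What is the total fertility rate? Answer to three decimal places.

Sum of ASFRs = 0.0801 + 0.2847 + 0.3530 + 0.1927 + 0.0485 + 0.0046 + 0.0002 = 0.9638
TFR = 5 × 0.9638 = 4.819

4.819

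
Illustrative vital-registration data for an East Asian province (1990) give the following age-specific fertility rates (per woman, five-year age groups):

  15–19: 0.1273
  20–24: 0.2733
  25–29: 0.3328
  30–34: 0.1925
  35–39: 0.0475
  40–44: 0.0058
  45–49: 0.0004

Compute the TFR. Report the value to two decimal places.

4.90

Sum of ASFRs = 0.1273 + 0.2733 + 0.3328 + 0.1925 + 0.0475 + 0.0058 + 0.0004 = 0.9796
TFR = 5 × 0.9796 = 4.898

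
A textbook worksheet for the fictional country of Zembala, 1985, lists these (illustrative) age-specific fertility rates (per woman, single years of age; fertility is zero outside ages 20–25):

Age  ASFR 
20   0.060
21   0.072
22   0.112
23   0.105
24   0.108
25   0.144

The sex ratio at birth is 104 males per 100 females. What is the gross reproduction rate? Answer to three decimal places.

Proportion female at birth = 100 / (100 + 104) = 0.49020.
Sum of ASFRs = 0.060 + 0.072 + 0.112 + 0.105 + 0.108 + 0.144 = 0.601
TFR = 0.601
GRR = 0.49020 × 0.601 = 0.29461

0.295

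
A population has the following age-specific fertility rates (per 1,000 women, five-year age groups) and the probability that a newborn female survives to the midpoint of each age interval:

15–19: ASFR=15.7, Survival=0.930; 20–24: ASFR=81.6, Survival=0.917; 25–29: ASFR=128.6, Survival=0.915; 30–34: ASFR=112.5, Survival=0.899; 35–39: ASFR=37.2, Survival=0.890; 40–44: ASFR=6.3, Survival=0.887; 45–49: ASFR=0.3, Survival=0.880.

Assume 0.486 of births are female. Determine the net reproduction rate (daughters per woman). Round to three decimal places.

Proportion female at birth = 0.486.
Weighting each age-specific rate by interval width and survival:
  15–19: 5 × 15.7/1000 × 0.930 = 0.07301
  20–24: 5 × 81.6/1000 × 0.917 = 0.37414
  25–29: 5 × 128.6/1000 × 0.915 = 0.58835
  30–34: 5 × 112.5/1000 × 0.899 = 0.50569
  35–39: 5 × 37.2/1000 × 0.890 = 0.16554
  40–44: 5 × 6.3/1000 × 0.887 = 0.02794
  45–49: 5 × 0.3/1000 × 0.880 = 0.00132
Sum = 1.73599
NRR = 0.486 × 1.73599 = 0.84369

0.844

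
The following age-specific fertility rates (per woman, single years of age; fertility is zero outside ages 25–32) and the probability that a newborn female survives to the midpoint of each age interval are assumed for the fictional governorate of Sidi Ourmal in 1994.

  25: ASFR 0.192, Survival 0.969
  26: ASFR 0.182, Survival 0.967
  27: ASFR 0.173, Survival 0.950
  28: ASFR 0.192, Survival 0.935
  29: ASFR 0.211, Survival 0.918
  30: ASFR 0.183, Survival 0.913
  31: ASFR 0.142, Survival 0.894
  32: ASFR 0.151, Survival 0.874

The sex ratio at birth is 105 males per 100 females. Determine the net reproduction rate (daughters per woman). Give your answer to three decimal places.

Proportion female at birth = 100 / (100 + 105) = 0.48780.
Per-age-group product (1 × ASFR × survival probability):
  25: 1 × 0.192 × 0.969 = 0.18605
  26: 1 × 0.182 × 0.967 = 0.17599
  27: 1 × 0.173 × 0.950 = 0.16435
  28: 1 × 0.192 × 0.935 = 0.17952
  29: 1 × 0.211 × 0.918 = 0.19370
  30: 1 × 0.183 × 0.913 = 0.16708
  31: 1 × 0.142 × 0.894 = 0.12695
  32: 1 × 0.151 × 0.874 = 0.13197
Sum = 1.32561
NRR = 0.48780 × 1.32561 = 0.64663
An NRR under 1 implies long-run decline under these rates.

0.647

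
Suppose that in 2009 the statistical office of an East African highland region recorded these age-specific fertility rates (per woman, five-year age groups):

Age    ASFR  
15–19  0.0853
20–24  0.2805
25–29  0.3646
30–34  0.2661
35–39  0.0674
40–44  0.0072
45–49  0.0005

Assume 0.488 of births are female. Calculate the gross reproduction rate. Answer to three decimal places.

Proportion female at birth = 0.488.
Sum of ASFRs = 0.0853 + 0.2805 + 0.3646 + 0.2661 + 0.0674 + 0.0072 + 0.0005 = 1.0716
TFR = 5 × 1.0716 = 5.358
GRR = 0.488 × 5.358 = 2.61470

2.615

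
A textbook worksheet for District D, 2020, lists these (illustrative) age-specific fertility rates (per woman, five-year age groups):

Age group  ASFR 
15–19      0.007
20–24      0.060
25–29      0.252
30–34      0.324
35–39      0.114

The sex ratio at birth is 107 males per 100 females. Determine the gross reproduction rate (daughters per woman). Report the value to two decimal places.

Proportion female at birth = 100 / (100 + 107) = 0.48309.
Sum of ASFRs = 0.007 + 0.060 + 0.252 + 0.324 + 0.114 = 0.757
TFR = 5 × 0.757 = 3.785
GRR = 0.48309 × 3.785 = 1.82850

1.83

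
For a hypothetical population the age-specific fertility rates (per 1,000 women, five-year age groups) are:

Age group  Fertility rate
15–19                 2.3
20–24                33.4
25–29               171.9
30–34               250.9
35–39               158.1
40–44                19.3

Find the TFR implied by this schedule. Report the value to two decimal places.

Sum of ASFRs = 2.3 + 33.4 + 171.9 + 250.9 + 158.1 + 19.3 = 635.9
TFR = 5 × 635.9 / 1000 = 3.1795

3.18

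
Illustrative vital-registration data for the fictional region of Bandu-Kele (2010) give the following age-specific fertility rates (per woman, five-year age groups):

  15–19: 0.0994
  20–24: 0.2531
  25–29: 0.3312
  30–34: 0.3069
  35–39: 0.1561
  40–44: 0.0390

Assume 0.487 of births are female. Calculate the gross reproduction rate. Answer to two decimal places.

2.89

Proportion female at birth = 0.487.
Sum of ASFRs = 0.0994 + 0.2531 + 0.3312 + 0.3069 + 0.1561 + 0.0390 = 1.1857
TFR = 5 × 1.1857 = 5.9285
GRR = 0.487 × 5.9285 = 2.88718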